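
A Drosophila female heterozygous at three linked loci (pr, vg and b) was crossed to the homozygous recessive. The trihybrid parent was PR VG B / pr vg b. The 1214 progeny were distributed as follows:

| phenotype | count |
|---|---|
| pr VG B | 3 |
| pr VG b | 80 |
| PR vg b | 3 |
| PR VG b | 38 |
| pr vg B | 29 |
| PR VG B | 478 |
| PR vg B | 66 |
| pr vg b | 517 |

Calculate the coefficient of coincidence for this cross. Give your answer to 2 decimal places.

0.66

The two rarest classes, pr VG B and PR vg b, are the double crossovers. Comparing them with the parentals, only the pr allele has switched, so pr is the middle locus and the order is b – pr – vg.
b–pr: (67 + 6)/1214 = 0.0601; pr–vg: (146 + 6)/1214 = 0.1252.
Expected DCO frequency = 0.0601 × 0.1252 ≈ 0.00752; observed = 6/1214 ≈ 0.00494.
Coefficient of coincidence = 0.00494/0.00752 ≈ 0.66.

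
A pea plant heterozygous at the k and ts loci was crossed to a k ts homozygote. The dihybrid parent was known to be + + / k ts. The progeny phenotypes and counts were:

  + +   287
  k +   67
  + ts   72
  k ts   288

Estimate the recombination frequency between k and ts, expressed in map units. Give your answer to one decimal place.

The recombinant classes are + ts and k +: 72 + 67 = 139.
Recombination frequency = 139/714 = 0.1947 ≈ 19.5%, i.e. 19.5 map units.

19.5 map units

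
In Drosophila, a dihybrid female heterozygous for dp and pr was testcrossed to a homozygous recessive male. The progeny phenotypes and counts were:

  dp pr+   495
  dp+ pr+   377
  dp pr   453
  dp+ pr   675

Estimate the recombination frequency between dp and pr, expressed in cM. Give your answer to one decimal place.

The two most frequent classes, dp+ pr (675) and dp pr+ (495), are the parental types, so the F1 was dp+ pr / dp pr+.
The recombinant classes are dp+ pr+ and dp pr: 377 + 453 = 830.
Recombination frequency = 830/2000 = 0.4150 ≈ 41.5%, i.e. 41.5 cM.

41.5 cM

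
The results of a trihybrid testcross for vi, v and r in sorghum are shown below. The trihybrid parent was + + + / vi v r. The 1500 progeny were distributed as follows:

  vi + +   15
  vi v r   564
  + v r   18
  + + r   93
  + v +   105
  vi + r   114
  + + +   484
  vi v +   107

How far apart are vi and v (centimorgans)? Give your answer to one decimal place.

16.8 centimorgans

The two rarest classes, vi + + and + v r, are the double crossovers. Comparing them with the parentals, only the vi allele has switched, so vi is the middle locus and the order is r – vi – v.
Crossovers in the vi–v interval produce the single-crossover classes + v + and vi + r (105 + 114 = 219) plus the double crossovers (33).
RF(vi–v) = (219 + 33) / 1500 = 252/1500 = 0.1680 → 16.8 centimorgans.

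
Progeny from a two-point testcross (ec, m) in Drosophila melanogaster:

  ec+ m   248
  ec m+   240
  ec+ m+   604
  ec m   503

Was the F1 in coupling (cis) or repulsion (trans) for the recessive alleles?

The two most frequent classes are ec+ m+ (604) and ec m (503); these are the parental (non-recombinant) types.
So the F1 carried ec+ m+ on one chromosome and ec m on the other — the recessive alleles are on the same chromosome (cis / coupling).

cis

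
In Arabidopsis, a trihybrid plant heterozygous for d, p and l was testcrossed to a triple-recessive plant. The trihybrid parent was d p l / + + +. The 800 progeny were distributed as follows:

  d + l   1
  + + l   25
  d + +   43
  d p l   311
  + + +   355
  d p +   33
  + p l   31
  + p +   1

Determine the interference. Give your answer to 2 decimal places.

The two rarest classes, d + l and + p +, are the double crossovers. Comparing them with the parentals, only the p allele has switched, so p is the middle locus and the order is l – p – d.
l–p: (58 + 2)/800 = 0.0750; p–d: (74 + 2)/800 = 0.0950.
Expected DCO frequency = 0.0750 × 0.0950 ≈ 0.00712; observed = 2/800 ≈ 0.00250.
Coefficient of coincidence = 0.00250/0.00712 ≈ 0.35; interference = 1 − 0.35 = 0.65.

0.65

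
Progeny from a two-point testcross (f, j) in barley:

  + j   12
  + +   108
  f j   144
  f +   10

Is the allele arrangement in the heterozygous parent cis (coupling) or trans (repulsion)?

The two most frequent classes are + + (108) and f j (144); these are the parental (non-recombinant) types.
So the F1 carried + + on one chromosome and f j on the other — the recessive alleles are on the same chromosome (cis / coupling).

cis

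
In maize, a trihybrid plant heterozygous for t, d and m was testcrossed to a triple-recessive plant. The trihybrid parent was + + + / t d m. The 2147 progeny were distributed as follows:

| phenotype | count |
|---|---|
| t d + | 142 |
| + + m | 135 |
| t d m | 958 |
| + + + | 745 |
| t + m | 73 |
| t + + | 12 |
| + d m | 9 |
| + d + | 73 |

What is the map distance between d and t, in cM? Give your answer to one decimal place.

The two rarest classes, t + + and + d m, are the double crossovers. Comparing them with the parentals, only the t allele has switched, so t is the middle locus and the order is m – t – d.
Crossovers in the t–d interval produce the single-crossover classes + d + and t + m (73 + 73 = 146) plus the double crossovers (21).
RF(t–d) = (146 + 21) / 2147 = 167/2147 = 0.0778 → 7.8 cM.

7.8 cM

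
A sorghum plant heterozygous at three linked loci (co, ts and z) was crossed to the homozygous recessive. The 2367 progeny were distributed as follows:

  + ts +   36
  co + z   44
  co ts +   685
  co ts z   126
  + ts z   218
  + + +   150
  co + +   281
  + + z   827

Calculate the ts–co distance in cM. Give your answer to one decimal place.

The two most frequent reciprocal classes, co ts + and + + z, are the parental types, so the F1 was co ts + / + + z.
The two rarest classes, + ts + and co + z, are the double crossovers. Comparing them with the parentals, only the co allele has switched, so co is the middle locus and the order is z – co – ts.
Crossovers in the co–ts interval produce the single-crossover classes co + + and + ts z (281 + 218 = 499) plus the double crossovers (80).
RF(co–ts) = (499 + 80) / 2367 = 579/2367 = 0.2446 → 24.5 cM.

24.5 cM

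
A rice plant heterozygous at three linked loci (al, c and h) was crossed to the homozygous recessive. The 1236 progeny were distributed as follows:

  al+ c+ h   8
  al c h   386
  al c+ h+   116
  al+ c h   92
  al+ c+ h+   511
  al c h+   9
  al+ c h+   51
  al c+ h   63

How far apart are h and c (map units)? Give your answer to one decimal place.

The two most frequent reciprocal classes, al+ c+ h+ and al c h, are the parental types, so the F1 was al+ c+ h+ / al c h.
The two rarest classes, al+ c+ h and al c h+, are the double crossovers. Comparing them with the parentals, only the h allele has switched, so h is the middle locus and the order is c – h – al.
Crossovers in the c–h interval produce the single-crossover classes al+ c h+ and al c+ h (51 + 63 = 114) plus the double crossovers (17).
RF(c–h) = (114 + 17) / 1236 = 131/1236 = 0.1060 → 10.6 map units.

10.6 map units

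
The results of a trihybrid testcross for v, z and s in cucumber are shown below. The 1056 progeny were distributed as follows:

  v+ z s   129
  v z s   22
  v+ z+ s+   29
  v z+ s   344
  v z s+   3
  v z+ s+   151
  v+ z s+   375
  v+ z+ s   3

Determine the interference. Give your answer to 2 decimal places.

The two most frequent reciprocal classes, v+ z s+ and v z+ s, are the parental types, so the F1 was v+ z s+ / v z+ s.
The two rarest classes, v z s+ and v+ z+ s, are the double crossovers. Comparing them with the parentals, only the v allele has switched, so v is the middle locus and the order is z – v – s.
z–v: (51 + 6)/1056 = 0.0540; v–s: (280 + 6)/1056 = 0.2708.
Expected DCO frequency = 0.0540 × 0.2708 ≈ 0.01462; observed = 6/1056 ≈ 0.00568.
Coefficient of coincidence = 0.00568/0.01462 ≈ 0.39; interference = 1 − 0.39 = 0.61.

0.61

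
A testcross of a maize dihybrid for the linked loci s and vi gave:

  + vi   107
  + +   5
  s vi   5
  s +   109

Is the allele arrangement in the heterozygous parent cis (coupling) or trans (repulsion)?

The two most frequent classes are + vi (107) and s + (109); these are the parental (non-recombinant) types.
So the F1 carried + vi on one chromosome and s + on the other — the recessive alleles are on opposite chromosomes (trans / repulsion).

trans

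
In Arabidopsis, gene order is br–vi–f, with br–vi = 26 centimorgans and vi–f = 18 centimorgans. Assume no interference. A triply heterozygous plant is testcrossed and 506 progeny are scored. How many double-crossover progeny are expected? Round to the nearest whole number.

24

Map distances give recombination frequencies of 0.260 and 0.180 for the two intervals.
With no interference, expected double-crossover frequency = 0.260 × 0.180 = 0.04680.
Expected number = 0.04680 × 506 = 23.68 ≈ 24.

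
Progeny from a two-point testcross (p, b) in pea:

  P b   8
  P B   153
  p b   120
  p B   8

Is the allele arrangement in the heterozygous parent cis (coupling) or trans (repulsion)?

The two most frequent classes are P B (153) and p b (120); these are the parental (non-recombinant) types.
So the F1 carried P B on one chromosome and p b on the other — the recessive alleles are on the same chromosome (cis / coupling).

cis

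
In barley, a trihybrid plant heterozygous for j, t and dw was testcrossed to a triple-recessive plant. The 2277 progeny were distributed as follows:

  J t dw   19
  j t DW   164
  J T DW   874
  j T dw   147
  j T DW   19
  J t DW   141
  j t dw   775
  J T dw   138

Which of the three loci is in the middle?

The two most frequent reciprocal classes, J T DW and j t dw, are the parental types, so the F1 was J T DW / j t dw.
The two rarest classes, j T DW and J t dw, are the double crossovers. Comparing them with the parentals, only the j allele has switched, so j is the middle locus and the order is t – j – dw.

j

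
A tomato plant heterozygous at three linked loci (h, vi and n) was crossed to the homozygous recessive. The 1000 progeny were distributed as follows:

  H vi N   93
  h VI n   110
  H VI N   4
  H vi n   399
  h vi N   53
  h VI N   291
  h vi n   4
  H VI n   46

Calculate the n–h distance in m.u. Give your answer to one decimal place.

The two most frequent reciprocal classes, h VI N and H vi n, are the parental types, so the F1 was h VI N / H vi n.
The two rarest classes, H VI N and h vi n, are the double crossovers. Comparing them with the parentals, only the h allele has switched, so h is the middle locus and the order is vi – h – n.
Crossovers in the h–n interval produce the single-crossover classes h VI n and H vi N (110 + 93 = 203) plus the double crossovers (8).
RF(h–n) = (203 + 8) / 1000 = 211/1000 = 0.2110 → 21.1 m.u.

21.1 m.u.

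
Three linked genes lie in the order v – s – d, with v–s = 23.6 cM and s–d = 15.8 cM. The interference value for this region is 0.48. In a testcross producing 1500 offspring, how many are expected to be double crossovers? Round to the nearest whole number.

Map distances give recombination frequencies of 0.236 and 0.158 for the two intervals.
With interference 0.48 (so coincidence = 0.52), expected double-crossover frequency = 0.236 × 0.158 × 0.52 = 0.01939.
Expected number = 0.01939 × 1500 = 29.08 ≈ 29.

29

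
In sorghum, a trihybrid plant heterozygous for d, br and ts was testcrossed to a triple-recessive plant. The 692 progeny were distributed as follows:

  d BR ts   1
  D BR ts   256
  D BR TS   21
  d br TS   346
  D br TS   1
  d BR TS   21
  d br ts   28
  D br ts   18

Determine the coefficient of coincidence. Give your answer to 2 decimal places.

The two most frequent reciprocal classes, D BR ts and d br TS, are the parental types, so the F1 was D BR ts / d br TS.
The two rarest classes, d BR ts and D br TS, are the double crossovers. Comparing them with the parentals, only the d allele has switched, so d is the middle locus and the order is ts – d – br.
ts–d: (49 + 2)/692 = 0.0737; d–br: (39 + 2)/692 = 0.0592.
Expected DCO frequency = 0.0737 × 0.0592 ≈ 0.00436; observed = 2/692 ≈ 0.00289.
Coefficient of coincidence = 0.00289/0.00436 ≈ 0.66.

0.66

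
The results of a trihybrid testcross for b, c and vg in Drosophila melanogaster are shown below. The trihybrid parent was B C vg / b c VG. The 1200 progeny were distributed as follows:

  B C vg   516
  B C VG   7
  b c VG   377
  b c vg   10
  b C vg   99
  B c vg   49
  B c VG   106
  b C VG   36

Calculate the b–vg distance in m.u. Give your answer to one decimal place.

The two rarest classes, B C VG and b c vg, are the double crossovers. Comparing them with the parentals, only the vg allele has switched, so vg is the middle locus and the order is b – vg – c.
Crossovers in the b–vg interval produce the single-crossover classes b C vg and B c VG (99 + 106 = 205) plus the double crossovers (17).
RF(b–vg) = (205 + 17) / 1200 = 222/1200 = 0.1850 → 18.5 m.u.

18.5 m.u.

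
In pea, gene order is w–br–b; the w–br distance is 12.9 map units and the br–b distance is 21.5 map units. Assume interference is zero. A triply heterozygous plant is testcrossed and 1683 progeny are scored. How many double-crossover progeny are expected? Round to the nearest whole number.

47

Map distances give recombination frequencies of 0.129 and 0.215 for the two intervals.
With no interference, expected double-crossover frequency = 0.129 × 0.215 = 0.02773.
Expected number = 0.02773 × 1683 = 46.68 ≈ 47.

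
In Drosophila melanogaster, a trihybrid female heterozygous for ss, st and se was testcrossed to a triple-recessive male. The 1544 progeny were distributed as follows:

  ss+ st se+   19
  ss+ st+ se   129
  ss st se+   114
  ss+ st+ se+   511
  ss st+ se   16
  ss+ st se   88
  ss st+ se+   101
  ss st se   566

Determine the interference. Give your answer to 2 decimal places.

0.13

The two most frequent reciprocal classes, ss st se and ss+ st+ se+, are the parental types, so the F1 was ss st se / ss+ st+ se+.
The two rarest classes, ss st+ se and ss+ st se+, are the double crossovers. Comparing them with the parentals, only the st allele has switched, so st is the middle locus and the order is se – st – ss.
se–st: (243 + 35)/1544 = 0.1801; st–ss: (189 + 35)/1544 = 0.1451.
Expected DCO frequency = 0.1801 × 0.1451 ≈ 0.02613; observed = 35/1544 ≈ 0.02267.
Coefficient of coincidence = 0.02267/0.02613 ≈ 0.87; interference = 1 − 0.87 = 0.13.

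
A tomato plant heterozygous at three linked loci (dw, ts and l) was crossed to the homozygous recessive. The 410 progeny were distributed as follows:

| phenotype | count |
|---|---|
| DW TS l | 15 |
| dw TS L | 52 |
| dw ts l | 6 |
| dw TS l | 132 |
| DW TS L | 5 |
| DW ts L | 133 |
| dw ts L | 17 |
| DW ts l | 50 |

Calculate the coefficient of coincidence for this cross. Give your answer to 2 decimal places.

0.93

The two most frequent reciprocal classes, DW ts L and dw TS l, are the parental types, so the F1 was DW ts L / dw TS l.
The two rarest classes, DW TS L and dw ts l, are the double crossovers. Comparing them with the parentals, only the ts allele has switched, so ts is the middle locus and the order is l – ts – dw.
l–ts: (102 + 11)/410 = 0.2756; ts–dw: (32 + 11)/410 = 0.1049.
Expected DCO frequency = 0.2756 × 0.1049 ≈ 0.02891; observed = 11/410 ≈ 0.02683.
Coefficient of coincidence = 0.02683/0.02891 ≈ 0.93.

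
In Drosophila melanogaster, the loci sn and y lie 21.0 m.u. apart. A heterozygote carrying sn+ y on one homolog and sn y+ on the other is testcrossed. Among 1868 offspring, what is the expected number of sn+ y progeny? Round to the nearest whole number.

A map distance of 21.0 m.u. corresponds to a recombination frequency of 0.210.
The F1 is sn+ y / sn y+, so sn+ y is a parental gamete class with expected frequency (1 − r)/2 = 0.790/2 = 0.3950.
Expected number = 0.3950 × 1868 = 737.86 ≈ 738.

738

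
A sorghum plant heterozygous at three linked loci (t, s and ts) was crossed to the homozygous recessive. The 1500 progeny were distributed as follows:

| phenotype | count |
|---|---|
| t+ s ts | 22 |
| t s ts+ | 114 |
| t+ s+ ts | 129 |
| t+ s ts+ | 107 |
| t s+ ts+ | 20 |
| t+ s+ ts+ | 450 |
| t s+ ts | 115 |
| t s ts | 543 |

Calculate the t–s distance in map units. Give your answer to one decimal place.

17.6 map units

The two most frequent reciprocal classes, t+ s+ ts+ and t s ts, are the parental types, so the F1 was t+ s+ ts+ / t s ts.
The two rarest classes, t s+ ts+ and t+ s ts, are the double crossovers. Comparing them with the parentals, only the t allele has switched, so t is the middle locus and the order is ts – t – s.
Crossovers in the t–s interval produce the single-crossover classes t+ s ts+ and t s+ ts (107 + 115 = 222) plus the double crossovers (42).
RF(t–s) = (222 + 42) / 1500 = 264/1500 = 0.1760 → 17.6 map units.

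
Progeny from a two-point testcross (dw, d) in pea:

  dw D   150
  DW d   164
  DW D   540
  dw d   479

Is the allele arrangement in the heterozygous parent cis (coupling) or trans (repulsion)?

cis

The two most frequent classes are DW D (540) and dw d (479); these are the parental (non-recombinant) types.
So the F1 carried DW D on one chromosome and dw d on the other — the recessive alleles are on the same chromosome (cis / coupling).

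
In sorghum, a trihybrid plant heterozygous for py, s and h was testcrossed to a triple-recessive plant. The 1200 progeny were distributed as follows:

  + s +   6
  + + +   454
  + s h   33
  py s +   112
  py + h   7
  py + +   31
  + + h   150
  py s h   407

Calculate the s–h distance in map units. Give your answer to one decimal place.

The two most frequent reciprocal classes, py s h and + + +, are the parental types, so the F1 was py s h / + + +.
The two rarest classes, py + h and + s +, are the double crossovers. Comparing them with the parentals, only the s allele has switched, so s is the middle locus and the order is py – s – h.
Crossovers in the s–h interval produce the single-crossover classes py s + and + + h (112 + 150 = 262) plus the double crossovers (13).
RF(s–h) = (262 + 13) / 1200 = 275/1200 = 0.2292 → 22.9 map units.

22.9 map units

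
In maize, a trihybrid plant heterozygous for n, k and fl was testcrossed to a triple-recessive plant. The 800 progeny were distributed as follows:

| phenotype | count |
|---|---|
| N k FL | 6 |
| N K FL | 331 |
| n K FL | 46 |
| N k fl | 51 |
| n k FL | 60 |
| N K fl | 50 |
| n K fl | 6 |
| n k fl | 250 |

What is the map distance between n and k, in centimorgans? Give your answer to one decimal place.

The two most frequent reciprocal classes, N K FL and n k fl, are the parental types, so the F1 was N K FL / n k fl.
The two rarest classes, N k FL and n K fl, are the double crossovers. Comparing them with the parentals, only the k allele has switched, so k is the middle locus and the order is fl – k – n.
Crossovers in the k–n interval produce the single-crossover classes n K FL and N k fl (46 + 51 = 97) plus the double crossovers (12).
RF(k–n) = (97 + 12) / 800 = 109/800 = 0.1363 → 13.6 centimorgans.

13.6 centimorgans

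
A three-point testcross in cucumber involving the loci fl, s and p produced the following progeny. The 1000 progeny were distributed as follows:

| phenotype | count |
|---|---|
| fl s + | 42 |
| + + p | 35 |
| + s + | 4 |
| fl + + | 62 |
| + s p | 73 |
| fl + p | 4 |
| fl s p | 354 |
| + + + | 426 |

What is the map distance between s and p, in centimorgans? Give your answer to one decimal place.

The two most frequent reciprocal classes, + + + and fl s p, are the parental types, so the F1 was + + + / fl s p.
The two rarest classes, + s + and fl + p, are the double crossovers. Comparing them with the parentals, only the s allele has switched, so s is the middle locus and the order is fl – s – p.
Crossovers in the s–p interval produce the single-crossover classes + + p and fl s + (35 + 42 = 77) plus the double crossovers (8).
RF(s–p) = (77 + 8) / 1000 = 85/1000 = 0.0850 → 8.5 centimorgans.

8.5 centimorgans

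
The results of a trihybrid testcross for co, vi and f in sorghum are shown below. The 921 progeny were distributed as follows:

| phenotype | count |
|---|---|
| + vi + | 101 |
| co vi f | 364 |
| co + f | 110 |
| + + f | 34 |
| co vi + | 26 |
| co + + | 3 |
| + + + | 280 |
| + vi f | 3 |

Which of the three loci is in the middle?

The two most frequent reciprocal classes, + + + and co vi f, are the parental types, so the F1 was + + + / co vi f.
The two rarest classes, co + + and + vi f, are the double crossovers. Comparing them with the parentals, only the co allele has switched, so co is the middle locus and the order is f – co – vi.

co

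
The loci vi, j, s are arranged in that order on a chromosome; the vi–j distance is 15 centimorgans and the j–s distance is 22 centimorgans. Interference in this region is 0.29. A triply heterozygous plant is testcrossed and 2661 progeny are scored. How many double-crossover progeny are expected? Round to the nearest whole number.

62

Map distances give recombination frequencies of 0.150 and 0.220 for the two intervals.
With interference 0.29 (so coincidence = 0.71), expected double-crossover frequency = 0.150 × 0.220 × 0.71 = 0.02343.
Expected number = 0.02343 × 2661 = 62.35 ≈ 62.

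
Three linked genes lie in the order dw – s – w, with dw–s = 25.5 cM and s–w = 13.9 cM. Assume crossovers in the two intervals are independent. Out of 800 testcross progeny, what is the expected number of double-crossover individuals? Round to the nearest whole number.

Map distances give recombination frequencies of 0.255 and 0.139 for the two intervals.
With no interference, expected double-crossover frequency = 0.255 × 0.139 = 0.03545.
Expected number = 0.03545 × 800 = 28.36 ≈ 28.

28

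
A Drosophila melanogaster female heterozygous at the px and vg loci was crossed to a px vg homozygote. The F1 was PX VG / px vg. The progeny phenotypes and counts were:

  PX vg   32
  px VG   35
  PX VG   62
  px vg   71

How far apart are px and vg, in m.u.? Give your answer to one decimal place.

The recombinant classes are PX vg and px VG: 32 + 35 = 67.
Recombination frequency = 67/200 = 0.3350 ≈ 33.5%, i.e. 33.5 m.u.

33.5 m.u.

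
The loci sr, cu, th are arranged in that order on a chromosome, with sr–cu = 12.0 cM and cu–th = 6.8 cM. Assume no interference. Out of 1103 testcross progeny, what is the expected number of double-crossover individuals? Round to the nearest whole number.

9

Map distances give recombination frequencies of 0.120 and 0.068 for the two intervals.
With no interference, expected double-crossover frequency = 0.120 × 0.068 = 0.00816.
Expected number = 0.00816 × 1103 = 9.00 ≈ 9.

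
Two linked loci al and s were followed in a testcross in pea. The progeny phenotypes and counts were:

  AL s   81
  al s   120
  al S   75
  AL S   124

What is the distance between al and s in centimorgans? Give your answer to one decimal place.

39.0 centimorgans

The two most frequent classes, AL S (124) and al s (120), are the parental types, so the F1 was AL S / al s.
The recombinant classes are AL s and al S: 81 + 75 = 156.
Recombination frequency = 156/400 = 0.3900 ≈ 39.0%, i.e. 39.0 centimorgans.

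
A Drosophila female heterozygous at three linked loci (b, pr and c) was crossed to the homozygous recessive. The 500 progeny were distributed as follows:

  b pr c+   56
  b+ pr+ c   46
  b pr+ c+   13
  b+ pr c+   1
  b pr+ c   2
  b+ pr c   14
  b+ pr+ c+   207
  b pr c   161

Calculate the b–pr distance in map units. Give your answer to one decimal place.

6.0 map units

The two most frequent reciprocal classes, b+ pr+ c+ and b pr c, are the parental types, so the F1 was b+ pr+ c+ / b pr c.
The two rarest classes, b+ pr c+ and b pr+ c, are the double crossovers. Comparing them with the parentals, only the pr allele has switched, so pr is the middle locus and the order is c – pr – b.
Crossovers in the pr–b interval produce the single-crossover classes b pr+ c+ and b+ pr c (13 + 14 = 27) plus the double crossovers (3).
RF(pr–b) = (27 + 3) / 500 = 30/500 = 0.0600 → 6.0 map units.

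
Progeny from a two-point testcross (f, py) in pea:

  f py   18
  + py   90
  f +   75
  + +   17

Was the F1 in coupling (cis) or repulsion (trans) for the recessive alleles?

trans

The two most frequent classes are + py (90) and f + (75); these are the parental (non-recombinant) types.
So the F1 carried + py on one chromosome and f + on the other — the recessive alleles are on opposite chromosomes (trans / repulsion).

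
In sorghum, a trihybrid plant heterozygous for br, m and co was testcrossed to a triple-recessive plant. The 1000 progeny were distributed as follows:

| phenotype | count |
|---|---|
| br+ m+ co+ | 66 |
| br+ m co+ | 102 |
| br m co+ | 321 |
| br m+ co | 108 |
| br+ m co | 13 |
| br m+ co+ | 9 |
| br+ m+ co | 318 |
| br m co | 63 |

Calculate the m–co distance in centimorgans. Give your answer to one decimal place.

15.1 centimorgans

The two most frequent reciprocal classes, br m co+ and br+ m+ co, are the parental types, so the F1 was br m co+ / br+ m+ co.
The two rarest classes, br m+ co+ and br+ m co, are the double crossovers. Comparing them with the parentals, only the m allele has switched, so m is the middle locus and the order is br – m – co.
Crossovers in the m–co interval produce the single-crossover classes br m co and br+ m+ co+ (63 + 66 = 129) plus the double crossovers (22).
RF(m–co) = (129 + 22) / 1000 = 151/1000 = 0.1510 → 15.1 centimorgans.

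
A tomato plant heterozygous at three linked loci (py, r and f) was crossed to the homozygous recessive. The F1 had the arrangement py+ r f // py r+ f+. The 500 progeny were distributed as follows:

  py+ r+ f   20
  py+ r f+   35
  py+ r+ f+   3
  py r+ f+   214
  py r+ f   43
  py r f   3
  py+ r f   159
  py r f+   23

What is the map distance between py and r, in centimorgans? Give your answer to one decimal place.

The two rarest classes, py r f and py+ r+ f+, are the double crossovers. Comparing them with the parentals, only the py allele has switched, so py is the middle locus and the order is r – py – f.
Crossovers in the r–py interval produce the single-crossover classes py+ r+ f and py r f+ (20 + 23 = 43) plus the double crossovers (6).
RF(r–py) = (43 + 6) / 500 = 49/500 = 0.0980 → 9.8 centimorgans.

9.8 centimorgans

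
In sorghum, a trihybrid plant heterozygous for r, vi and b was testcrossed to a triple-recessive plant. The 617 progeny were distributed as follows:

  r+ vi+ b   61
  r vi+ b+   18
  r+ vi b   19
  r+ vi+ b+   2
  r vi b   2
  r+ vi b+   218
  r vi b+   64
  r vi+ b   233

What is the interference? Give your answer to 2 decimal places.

The two most frequent reciprocal classes, r+ vi b+ and r vi+ b, are the parental types, so the F1 was r+ vi b+ / r vi+ b.
The two rarest classes, r+ vi+ b+ and r vi b, are the double crossovers. Comparing them with the parentals, only the vi allele has switched, so vi is the middle locus and the order is r – vi – b.
r–vi: (125 + 4)/617 = 0.2091; vi–b: (37 + 4)/617 = 0.0665.
Expected DCO frequency = 0.2091 × 0.0665 ≈ 0.01391; observed = 4/617 ≈ 0.00648.
Coefficient of coincidence = 0.00648/0.01391 ≈ 0.47; interference = 1 − 0.47 = 0.53.

0.53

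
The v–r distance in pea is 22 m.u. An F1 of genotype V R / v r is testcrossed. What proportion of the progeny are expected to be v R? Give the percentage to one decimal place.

11.0%

A map distance of 22 m.u. corresponds to a recombination frequency of 0.220.
The F1 is V R / v r, so v R is a recombinant gamete class with expected frequency r/2 = 0.220/2 = 0.1100.
That is 0.1100 = 11.0% of the progeny.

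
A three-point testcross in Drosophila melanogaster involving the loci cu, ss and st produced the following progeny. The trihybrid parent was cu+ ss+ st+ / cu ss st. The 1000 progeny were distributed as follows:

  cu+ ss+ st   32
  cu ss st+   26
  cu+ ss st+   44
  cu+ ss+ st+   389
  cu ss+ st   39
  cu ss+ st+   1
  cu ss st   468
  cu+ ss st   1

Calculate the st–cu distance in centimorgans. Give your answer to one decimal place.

The two rarest classes, cu ss+ st+ and cu+ ss st, are the double crossovers. Comparing them with the parentals, only the cu allele has switched, so cu is the middle locus and the order is ss – cu – st.
Crossovers in the cu–st interval produce the single-crossover classes cu+ ss+ st and cu ss st+ (32 + 26 = 58) plus the double crossovers (2).
RF(cu–st) = (58 + 2) / 1000 = 60/1000 = 0.0600 → 6.0 centimorgans.

6.0 centimorgans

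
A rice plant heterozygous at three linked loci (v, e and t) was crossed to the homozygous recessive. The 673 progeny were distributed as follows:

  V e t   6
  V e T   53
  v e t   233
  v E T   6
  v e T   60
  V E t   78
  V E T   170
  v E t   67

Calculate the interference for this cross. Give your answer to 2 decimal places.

The two most frequent reciprocal classes, V E T and v e t, are the parental types, so the F1 was V E T / v e t.
The two rarest classes, v E T and V e t, are the double crossovers. Comparing them with the parentals, only the v allele has switched, so v is the middle locus and the order is t – v – e.
t–v: (138 + 12)/673 = 0.2229; v–e: (120 + 12)/673 = 0.1961.
Expected DCO frequency = 0.2229 × 0.1961 ≈ 0.04371; observed = 12/673 ≈ 0.01783.
Coefficient of coincidence = 0.01783/0.04371 ≈ 0.41; interference = 1 − 0.41 = 0.59.

0.59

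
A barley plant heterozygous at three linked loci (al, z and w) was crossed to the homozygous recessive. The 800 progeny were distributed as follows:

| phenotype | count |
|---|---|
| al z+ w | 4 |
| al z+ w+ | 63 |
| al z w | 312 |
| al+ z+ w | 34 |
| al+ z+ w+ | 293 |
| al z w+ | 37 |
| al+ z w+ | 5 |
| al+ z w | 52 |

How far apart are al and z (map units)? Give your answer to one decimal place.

The two most frequent reciprocal classes, al z w and al+ z+ w+, are the parental types, so the F1 was al z w / al+ z+ w+.
The two rarest classes, al z+ w and al+ z w+, are the double crossovers. Comparing them with the parentals, only the z allele has switched, so z is the middle locus and the order is w – z – al.
Crossovers in the z–al interval produce the single-crossover classes al+ z w and al z+ w+ (52 + 63 = 115) plus the double crossovers (9).
RF(z–al) = (115 + 9) / 800 = 124/800 = 0.1550 → 15.5 map units.

15.5 map units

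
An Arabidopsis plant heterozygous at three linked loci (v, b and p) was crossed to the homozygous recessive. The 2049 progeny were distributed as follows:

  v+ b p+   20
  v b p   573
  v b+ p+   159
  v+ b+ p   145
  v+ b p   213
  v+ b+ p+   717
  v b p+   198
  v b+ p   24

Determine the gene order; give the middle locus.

b

The two most frequent reciprocal classes, v b p and v+ b+ p+, are the parental types, so the F1 was v b p / v+ b+ p+.
The two rarest classes, v b+ p and v+ b p+, are the double crossovers. Comparing them with the parentals, only the b allele has switched, so b is the middle locus and the order is p – b – v.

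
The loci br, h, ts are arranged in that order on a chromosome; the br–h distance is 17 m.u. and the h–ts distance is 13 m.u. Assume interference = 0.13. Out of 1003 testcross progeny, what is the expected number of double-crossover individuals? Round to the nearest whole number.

Map distances give recombination frequencies of 0.170 and 0.130 for the two intervals.
With interference 0.13 (so coincidence = 0.87), expected double-crossover frequency = 0.170 × 0.130 × 0.87 = 0.01923.
Expected number = 0.01923 × 1003 = 19.28 ≈ 19.

19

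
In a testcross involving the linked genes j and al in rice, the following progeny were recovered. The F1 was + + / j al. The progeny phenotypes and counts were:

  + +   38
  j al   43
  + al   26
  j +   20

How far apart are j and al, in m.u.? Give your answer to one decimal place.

The recombinant classes are + al and j +: 26 + 20 = 46.
Recombination frequency = 46/127 = 0.3622 ≈ 36.2%, i.e. 36.2 m.u.

36.2 m.u.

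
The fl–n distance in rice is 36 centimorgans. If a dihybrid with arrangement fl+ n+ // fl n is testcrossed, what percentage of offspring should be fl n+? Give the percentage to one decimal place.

18.0%

A map distance of 36 centimorgans corresponds to a recombination frequency of 0.360.
The F1 is fl+ n+ / fl n, so fl n+ is a recombinant gamete class with expected frequency r/2 = 0.360/2 = 0.1800.
That is 0.1800 = 18.0% of the progeny.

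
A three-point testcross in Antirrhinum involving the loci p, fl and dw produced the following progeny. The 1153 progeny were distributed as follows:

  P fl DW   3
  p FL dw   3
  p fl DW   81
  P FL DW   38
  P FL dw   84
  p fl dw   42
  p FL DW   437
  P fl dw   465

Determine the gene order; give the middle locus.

dw

The two most frequent reciprocal classes, P fl dw and p FL DW, are the parental types, so the F1 was P fl dw / p FL DW.
The two rarest classes, P fl DW and p FL dw, are the double crossovers. Comparing them with the parentals, only the dw allele has switched, so dw is the middle locus and the order is p – dw – fl.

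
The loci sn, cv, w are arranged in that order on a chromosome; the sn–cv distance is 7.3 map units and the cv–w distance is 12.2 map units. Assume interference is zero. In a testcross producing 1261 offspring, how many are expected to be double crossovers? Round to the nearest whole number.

11

Map distances give recombination frequencies of 0.073 and 0.122 for the two intervals.
With no interference, expected double-crossover frequency = 0.073 × 0.122 = 0.00891.
Expected number = 0.00891 × 1261 = 11.23 ≈ 11.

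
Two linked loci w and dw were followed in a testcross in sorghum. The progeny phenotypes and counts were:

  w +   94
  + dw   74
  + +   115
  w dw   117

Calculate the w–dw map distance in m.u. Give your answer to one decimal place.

42.0 m.u.

The two most frequent classes, + + (115) and w dw (117), are the parental types, so the F1 was + + / w dw.
The recombinant classes are + dw and w +: 74 + 94 = 168.
Recombination frequency = 168/400 = 0.4200 ≈ 42.0%, i.e. 42.0 m.u.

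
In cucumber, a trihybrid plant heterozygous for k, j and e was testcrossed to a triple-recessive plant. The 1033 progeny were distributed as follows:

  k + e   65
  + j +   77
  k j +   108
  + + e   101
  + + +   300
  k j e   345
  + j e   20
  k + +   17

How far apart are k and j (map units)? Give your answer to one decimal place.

17.3 map units

The two most frequent reciprocal classes, + + + and k j e, are the parental types, so the F1 was + + + / k j e.
The two rarest classes, k + + and + j e, are the double crossovers. Comparing them with the parentals, only the k allele has switched, so k is the middle locus and the order is e – k – j.
Crossovers in the k–j interval produce the single-crossover classes + j + and k + e (77 + 65 = 142) plus the double crossovers (37).
RF(k–j) = (142 + 37) / 1033 = 179/1033 = 0.1733 → 17.3 map units.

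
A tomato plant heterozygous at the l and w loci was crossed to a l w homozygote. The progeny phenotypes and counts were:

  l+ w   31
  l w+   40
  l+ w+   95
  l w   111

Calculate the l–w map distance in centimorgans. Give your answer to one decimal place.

25.6 centimorgans

The two most frequent classes, l+ w+ (95) and l w (111), are the parental types, so the F1 was l+ w+ / l w.
The recombinant classes are l+ w and l w+: 31 + 40 = 71.
Recombination frequency = 71/277 = 0.2563 ≈ 25.6%, i.e. 25.6 centimorgans.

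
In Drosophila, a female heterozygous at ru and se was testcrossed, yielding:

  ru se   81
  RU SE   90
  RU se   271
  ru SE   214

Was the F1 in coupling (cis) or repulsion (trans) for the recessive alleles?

The two most frequent classes are RU se (271) and ru SE (214); these are the parental (non-recombinant) types.
So the F1 carried RU se on one chromosome and ru SE on the other — the recessive alleles are on opposite chromosomes (trans / repulsion).

trans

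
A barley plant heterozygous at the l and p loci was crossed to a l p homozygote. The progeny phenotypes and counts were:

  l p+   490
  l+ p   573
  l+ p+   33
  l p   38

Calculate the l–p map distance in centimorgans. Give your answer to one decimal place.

The two most frequent classes, l+ p (573) and l p+ (490), are the parental types, so the F1 was l+ p / l p+.
The recombinant classes are l+ p+ and l p: 33 + 38 = 71.
Recombination frequency = 71/1134 = 0.0626 ≈ 6.3%, i.e. 6.3 centimorgans.

6.3 centimorgans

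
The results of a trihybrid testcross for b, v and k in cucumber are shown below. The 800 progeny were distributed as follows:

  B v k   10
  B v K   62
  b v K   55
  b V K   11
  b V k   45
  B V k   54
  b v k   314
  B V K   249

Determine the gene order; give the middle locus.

The two most frequent reciprocal classes, B V K and b v k, are the parental types, so the F1 was B V K / b v k.
The two rarest classes, b V K and B v k, are the double crossovers. Comparing them with the parentals, only the b allele has switched, so b is the middle locus and the order is k – b – v.

b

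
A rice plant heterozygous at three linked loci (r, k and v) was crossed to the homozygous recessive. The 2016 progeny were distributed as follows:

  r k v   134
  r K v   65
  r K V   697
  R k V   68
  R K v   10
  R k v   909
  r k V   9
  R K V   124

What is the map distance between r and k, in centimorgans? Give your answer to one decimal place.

13.7 centimorgans

The two most frequent reciprocal classes, R k v and r K V, are the parental types, so the F1 was R k v / r K V.
The two rarest classes, R K v and r k V, are the double crossovers. Comparing them with the parentals, only the k allele has switched, so k is the middle locus and the order is v – k – r.
Crossovers in the k–r interval produce the single-crossover classes r k v and R K V (134 + 124 = 258) plus the double crossovers (19).
RF(k–r) = (258 + 19) / 2016 = 277/2016 = 0.1374 → 13.7 centimorgans.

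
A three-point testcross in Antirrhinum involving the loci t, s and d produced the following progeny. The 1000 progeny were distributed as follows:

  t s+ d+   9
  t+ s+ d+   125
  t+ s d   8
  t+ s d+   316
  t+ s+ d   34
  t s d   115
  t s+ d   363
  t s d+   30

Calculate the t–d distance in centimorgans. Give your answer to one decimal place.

The two most frequent reciprocal classes, t s+ d and t+ s d+, are the parental types, so the F1 was t s+ d / t+ s d+.
The two rarest classes, t s+ d+ and t+ s d, are the double crossovers. Comparing them with the parentals, only the d allele has switched, so d is the middle locus and the order is s – d – t.
Crossovers in the d–t interval produce the single-crossover classes t+ s+ d and t s d+ (34 + 30 = 64) plus the double crossovers (17).
RF(d–t) = (64 + 17) / 1000 = 81/1000 = 0.0810 → 8.1 centimorgans.

8.1 centimorgans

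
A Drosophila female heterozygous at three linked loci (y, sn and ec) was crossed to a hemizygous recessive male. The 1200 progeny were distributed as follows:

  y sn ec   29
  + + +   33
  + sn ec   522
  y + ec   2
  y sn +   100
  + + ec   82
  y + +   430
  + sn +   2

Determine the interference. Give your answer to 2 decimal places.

The two most frequent reciprocal classes, y + + and + sn ec, are the parental types, so the F1 was y + + / + sn ec.
The two rarest classes, y + ec and + sn +, are the double crossovers. Comparing them with the parentals, only the ec allele has switched, so ec is the middle locus and the order is y – ec – sn.
y–ec: (62 + 4)/1200 = 0.0550; ec–sn: (182 + 4)/1200 = 0.1550.
Expected DCO frequency = 0.0550 × 0.1550 ≈ 0.00852; observed = 4/1200 ≈ 0.00333.
Coefficient of coincidence = 0.00333/0.00852 ≈ 0.39; interference = 1 − 0.39 = 0.61.

0.61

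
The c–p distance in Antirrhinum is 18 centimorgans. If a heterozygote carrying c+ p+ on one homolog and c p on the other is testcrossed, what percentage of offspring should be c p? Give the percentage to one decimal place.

41.0%

A map distance of 18 centimorgans corresponds to a recombination frequency of 0.180.
The F1 is c+ p+ / c p, so c p is a parental gamete class with expected frequency (1 − r)/2 = 0.820/2 = 0.4100.
That is 0.4100 = 41.0% of the progeny.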